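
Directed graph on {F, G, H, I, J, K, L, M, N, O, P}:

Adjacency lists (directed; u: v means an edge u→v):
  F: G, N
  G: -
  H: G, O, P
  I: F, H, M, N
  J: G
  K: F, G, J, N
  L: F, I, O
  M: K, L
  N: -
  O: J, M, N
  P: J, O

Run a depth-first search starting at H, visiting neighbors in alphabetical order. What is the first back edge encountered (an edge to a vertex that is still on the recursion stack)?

I→H

DFS from H (visiting neighbors in alphabetical order); mark gray on enter, black on exit:
H gray
  G gray
  G black
  O gray
    J gray
      J→G: G black — skip
    J black
    M gray
      K gray
        F gray
          F→G: G black — skip
          N gray
          N black
        F black
        K→G: G black — skip
        K→J: J black — skip
        K→N: N black — skip
      K black
      L gray
        L→F: F black — skip
        I gray
          I→F: F black — skip
          I→H: H is gray → back edge
First back edge: I → H.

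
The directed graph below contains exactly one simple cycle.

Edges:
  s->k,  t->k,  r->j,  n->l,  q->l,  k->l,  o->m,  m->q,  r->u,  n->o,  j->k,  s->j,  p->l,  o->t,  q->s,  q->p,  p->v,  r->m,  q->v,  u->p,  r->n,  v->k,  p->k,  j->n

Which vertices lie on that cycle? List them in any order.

j, m, n, o, q, s

DFS with gray/black marking from n:
n gray
  l gray
  l black
  o gray
    t gray
      k gray
        k→l: l black — skip
      k black
    t black
    m gray
      q gray
        s gray
          s→k: k black — skip
          j gray
            j→n: n is gray → back edge
Back edge closes the cycle n → o → m → q → s → j → n; its vertices are {j, m, n, o, q, s}.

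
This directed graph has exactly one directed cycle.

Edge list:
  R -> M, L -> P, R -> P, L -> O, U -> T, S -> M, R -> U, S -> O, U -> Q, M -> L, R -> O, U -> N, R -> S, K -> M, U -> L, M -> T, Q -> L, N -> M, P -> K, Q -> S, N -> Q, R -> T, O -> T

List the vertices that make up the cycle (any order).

DFS with gray/black marking from P:
P gray
  K gray
    M gray
      L gray
        L→P: P is gray → back edge
Back edge closes the cycle P → K → M → L → P; its vertices are {K, L, M, P}.

K, L, M, P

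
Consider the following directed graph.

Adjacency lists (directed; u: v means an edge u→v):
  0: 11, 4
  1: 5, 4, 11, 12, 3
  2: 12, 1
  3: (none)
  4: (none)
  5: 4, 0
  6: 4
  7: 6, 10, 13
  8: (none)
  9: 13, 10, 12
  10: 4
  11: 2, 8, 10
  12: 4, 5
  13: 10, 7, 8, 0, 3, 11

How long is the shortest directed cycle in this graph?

For each vertex v, BFS finds the shortest path from v back to v.
The shortest such closed walk is 13 → 7 → 13, length 2.

2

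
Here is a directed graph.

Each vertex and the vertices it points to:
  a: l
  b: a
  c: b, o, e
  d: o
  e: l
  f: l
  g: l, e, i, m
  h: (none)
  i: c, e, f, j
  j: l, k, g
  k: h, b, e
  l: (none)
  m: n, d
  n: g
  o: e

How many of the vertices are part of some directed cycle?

A vertex is on a directed cycle iff it belongs to a strongly connected component of size ≥ 2 (or has a self-loop).
The vertices on cycles are {g, i, j, m, n} — 5 in total.

5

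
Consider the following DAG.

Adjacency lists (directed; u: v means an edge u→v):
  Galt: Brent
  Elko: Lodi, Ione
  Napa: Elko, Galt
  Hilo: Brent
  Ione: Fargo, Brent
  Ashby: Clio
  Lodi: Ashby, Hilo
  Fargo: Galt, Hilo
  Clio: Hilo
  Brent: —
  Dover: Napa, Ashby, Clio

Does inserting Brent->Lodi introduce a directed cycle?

Yes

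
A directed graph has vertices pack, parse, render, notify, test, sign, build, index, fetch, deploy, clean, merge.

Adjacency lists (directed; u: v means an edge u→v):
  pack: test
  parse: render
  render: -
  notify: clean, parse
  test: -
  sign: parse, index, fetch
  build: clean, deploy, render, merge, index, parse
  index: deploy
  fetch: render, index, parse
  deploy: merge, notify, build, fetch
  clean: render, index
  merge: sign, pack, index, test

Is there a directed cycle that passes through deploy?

Yes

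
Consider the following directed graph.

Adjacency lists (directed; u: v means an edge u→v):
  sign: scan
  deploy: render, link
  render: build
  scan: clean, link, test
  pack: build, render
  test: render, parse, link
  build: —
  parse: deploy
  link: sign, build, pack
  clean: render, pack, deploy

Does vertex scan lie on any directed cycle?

scan is on a cycle iff scan can reach itself via ≥1 edge.
scan → link → sign → scan — yes.

Yes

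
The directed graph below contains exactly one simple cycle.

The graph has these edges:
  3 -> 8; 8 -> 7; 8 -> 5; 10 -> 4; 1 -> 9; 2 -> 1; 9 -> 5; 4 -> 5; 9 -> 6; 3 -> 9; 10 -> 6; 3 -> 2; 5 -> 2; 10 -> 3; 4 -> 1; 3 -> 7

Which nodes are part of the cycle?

1, 2, 5, 9

DFS with gray/black marking from 9:
9 gray
  5 gray
    2 gray
      1 gray
        1→9: 9 is gray → back edge
Back edge closes the cycle 9 → 5 → 2 → 1 → 9; its vertices are {1, 2, 5, 9}.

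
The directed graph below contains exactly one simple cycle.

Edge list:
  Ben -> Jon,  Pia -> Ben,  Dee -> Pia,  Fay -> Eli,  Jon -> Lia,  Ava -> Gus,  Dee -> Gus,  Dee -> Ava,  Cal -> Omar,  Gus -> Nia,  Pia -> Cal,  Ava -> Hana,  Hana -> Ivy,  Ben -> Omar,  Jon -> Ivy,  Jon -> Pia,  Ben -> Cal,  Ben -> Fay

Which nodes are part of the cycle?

DFS with gray/black marking from Pia:
Pia gray
  Ben gray
    Fay gray
      Eli gray
      Eli black
    Fay black
    Jon gray
      Ivy gray
      Ivy black
      Jon→Pia: Pia is gray → back edge
Back edge closes the cycle Pia → Ben → Jon → Pia; its vertices are {Ben, Jon, Pia}.

Ben, Jon, Pia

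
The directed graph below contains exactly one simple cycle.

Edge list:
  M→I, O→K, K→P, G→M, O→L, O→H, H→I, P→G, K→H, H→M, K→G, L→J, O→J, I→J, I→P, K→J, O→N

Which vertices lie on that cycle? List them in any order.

G, I, M, P

DFS with gray/black marking from I:
I gray
  P gray
    G gray
      M gray
        M→I: I is gray → back edge
Back edge closes the cycle I → P → G → M → I; its vertices are {G, I, M, P}.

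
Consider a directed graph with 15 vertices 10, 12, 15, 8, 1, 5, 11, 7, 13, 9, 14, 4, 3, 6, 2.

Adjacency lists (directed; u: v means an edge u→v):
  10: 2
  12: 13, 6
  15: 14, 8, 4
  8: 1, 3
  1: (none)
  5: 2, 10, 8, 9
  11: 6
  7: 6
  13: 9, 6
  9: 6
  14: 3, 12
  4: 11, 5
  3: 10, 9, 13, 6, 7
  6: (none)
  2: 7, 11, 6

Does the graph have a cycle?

No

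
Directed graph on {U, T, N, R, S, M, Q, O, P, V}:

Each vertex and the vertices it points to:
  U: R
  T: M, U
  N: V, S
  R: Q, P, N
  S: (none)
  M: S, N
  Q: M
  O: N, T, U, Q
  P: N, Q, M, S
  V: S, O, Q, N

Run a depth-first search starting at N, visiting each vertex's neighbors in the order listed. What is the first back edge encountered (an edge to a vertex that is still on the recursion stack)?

DFS from N (visiting each vertex's neighbors in the order listed); mark gray on enter, black on exit:
N gray
  V gray
    S gray
    S black
    O gray
      O→N: N is gray → back edge
First back edge: O → N.

O→N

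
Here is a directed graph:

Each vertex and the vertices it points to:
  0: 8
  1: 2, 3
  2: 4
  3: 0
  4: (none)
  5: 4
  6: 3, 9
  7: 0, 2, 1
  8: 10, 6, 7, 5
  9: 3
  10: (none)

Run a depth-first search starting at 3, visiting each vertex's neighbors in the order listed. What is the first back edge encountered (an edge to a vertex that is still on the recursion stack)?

DFS from 3 (visiting each vertex's neighbors in the order listed); mark gray on enter, black on exit:
3 gray
  0 gray
    8 gray
      10 gray
      10 black
      6 gray
        6→3: 3 is gray → back edge
First back edge: 6 → 3.

6->3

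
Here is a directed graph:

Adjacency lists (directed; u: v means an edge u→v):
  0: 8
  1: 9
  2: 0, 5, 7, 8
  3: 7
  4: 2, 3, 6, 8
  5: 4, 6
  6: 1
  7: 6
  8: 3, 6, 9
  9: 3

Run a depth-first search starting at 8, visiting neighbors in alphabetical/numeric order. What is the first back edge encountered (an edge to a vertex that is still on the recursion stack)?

DFS from 8 (visiting neighbors in alphabetical/numeric order); mark gray on enter, black on exit:
8 gray
  3 gray
    7 gray
      6 gray
        1 gray
          9 gray
            9→3: 3 is gray → back edge
First back edge: 9 → 3.

9->3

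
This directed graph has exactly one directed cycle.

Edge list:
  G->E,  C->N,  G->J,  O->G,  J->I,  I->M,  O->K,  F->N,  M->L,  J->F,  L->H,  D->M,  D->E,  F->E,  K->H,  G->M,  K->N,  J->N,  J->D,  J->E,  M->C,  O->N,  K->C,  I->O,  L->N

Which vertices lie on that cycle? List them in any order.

DFS with gray/black marking from G:
G gray
  J gray
    N gray
    N black
    D gray
      M gray
        C gray
          C→N: N black — skip
        C black
        L gray
          L→N: N black — skip
          H gray
          H black
        L black
      M black
      E gray
      E black
    D black
    J→E: E black — skip
    F gray
      F→E: E black — skip
      F→N: N black — skip
    F black
    I gray
      O gray
        O→G: G is gray → back edge
Back edge closes the cycle G → J → I → O → G; its vertices are {G, I, J, O}.

G, I, J, O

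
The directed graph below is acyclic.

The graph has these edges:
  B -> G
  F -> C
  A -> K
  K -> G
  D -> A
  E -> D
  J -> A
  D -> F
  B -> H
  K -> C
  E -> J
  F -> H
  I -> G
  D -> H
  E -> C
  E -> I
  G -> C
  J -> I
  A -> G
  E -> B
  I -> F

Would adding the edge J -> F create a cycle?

No

Adding J→F creates a cycle iff F can already reach J.
Explore from F: no path reaches J. The graph stays acyclic.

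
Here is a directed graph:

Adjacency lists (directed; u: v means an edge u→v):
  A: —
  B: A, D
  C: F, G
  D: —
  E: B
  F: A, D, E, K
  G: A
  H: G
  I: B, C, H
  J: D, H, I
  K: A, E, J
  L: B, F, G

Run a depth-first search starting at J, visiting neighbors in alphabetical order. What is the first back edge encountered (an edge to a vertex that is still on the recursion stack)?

K→J

DFS from J (visiting neighbors in alphabetical order); mark gray on enter, black on exit:
J gray
  D gray
  D black
  H gray
    G gray
      A gray
      A black
    G black
  H black
  I gray
    B gray
      B→A: A black — skip
      B→D: D black — skip
    B black
    C gray
      F gray
        F→A: A black — skip
        F→D: D black — skip
        E gray
          E→B: B black — skip
        E black
        K gray
          K→A: A black — skip
          K→E: E black — skip
          K→J: J is gray → back edge
First back edge: K → J.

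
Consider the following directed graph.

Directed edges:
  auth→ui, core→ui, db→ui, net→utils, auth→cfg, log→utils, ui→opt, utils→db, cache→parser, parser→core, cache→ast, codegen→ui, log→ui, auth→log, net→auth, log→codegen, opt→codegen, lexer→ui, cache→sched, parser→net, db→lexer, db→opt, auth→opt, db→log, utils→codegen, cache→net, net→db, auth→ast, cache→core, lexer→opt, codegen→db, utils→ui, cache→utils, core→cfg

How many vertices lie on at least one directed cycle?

7

A vertex is on a directed cycle iff it belongs to a strongly connected component of size ≥ 2 (or has a self-loop).
The vertices on cycles are {db, ui, log, opt, lexer, utils, codegen} — 7 in total.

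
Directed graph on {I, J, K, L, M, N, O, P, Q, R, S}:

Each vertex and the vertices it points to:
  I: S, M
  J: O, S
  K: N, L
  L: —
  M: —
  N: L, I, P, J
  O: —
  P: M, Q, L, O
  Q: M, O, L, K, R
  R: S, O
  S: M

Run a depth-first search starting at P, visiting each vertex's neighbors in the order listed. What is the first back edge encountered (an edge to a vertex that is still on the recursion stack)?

DFS from P (visiting each vertex's neighbors in the order listed); mark gray on enter, black on exit:
P gray
  M gray
  M black
  Q gray
    Q→M: M black — skip
    O gray
    O black
    L gray
    L black
    K gray
      N gray
        N→L: L black — skip
        I gray
          S gray
            S→M: M black — skip
          S black
          I→M: M black — skip
        I black
        N→P: P is gray → back edge
First back edge: N → P.

N→P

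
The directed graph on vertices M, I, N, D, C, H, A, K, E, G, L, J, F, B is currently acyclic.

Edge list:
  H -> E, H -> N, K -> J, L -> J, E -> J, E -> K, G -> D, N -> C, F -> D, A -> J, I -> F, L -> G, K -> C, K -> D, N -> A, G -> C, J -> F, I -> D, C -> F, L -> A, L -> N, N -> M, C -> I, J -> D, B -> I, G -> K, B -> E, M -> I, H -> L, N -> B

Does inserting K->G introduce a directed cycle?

Adding K→G creates a cycle iff G can already reach K.
Path from G: G → K.
So G → … → K → G is a cycle.

Yes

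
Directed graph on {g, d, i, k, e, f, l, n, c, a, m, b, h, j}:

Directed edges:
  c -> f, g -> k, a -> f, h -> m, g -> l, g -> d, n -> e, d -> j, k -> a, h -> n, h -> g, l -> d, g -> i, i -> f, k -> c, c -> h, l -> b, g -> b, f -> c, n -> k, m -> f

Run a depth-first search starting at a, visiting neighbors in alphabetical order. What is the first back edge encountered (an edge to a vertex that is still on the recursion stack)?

c->f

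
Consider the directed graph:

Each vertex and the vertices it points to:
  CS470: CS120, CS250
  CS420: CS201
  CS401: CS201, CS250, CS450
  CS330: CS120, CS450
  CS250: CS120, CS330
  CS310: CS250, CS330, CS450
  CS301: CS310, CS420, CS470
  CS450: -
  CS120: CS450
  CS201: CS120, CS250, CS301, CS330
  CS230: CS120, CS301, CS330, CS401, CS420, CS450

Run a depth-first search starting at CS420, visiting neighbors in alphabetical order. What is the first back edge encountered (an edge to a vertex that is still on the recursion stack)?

DFS from CS420 (visiting neighbors in alphabetical order); mark gray on enter, black on exit:
CS420 gray
  CS201 gray
    CS120 gray
      CS450 gray
      CS450 black
    CS120 black
    CS250 gray
      CS250→CS120: CS120 black — skip
      CS330 gray
        CS330→CS120: CS120 black — skip
        CS330→CS450: CS450 black — skip
      CS330 black
    CS250 black
    CS301 gray
      CS310 gray
        CS310→CS250: CS250 black — skip
        CS310→CS330: CS330 black — skip
        CS310→CS450: CS450 black — skip
      CS310 black
      CS301→CS420: CS420 is gray → back edge
First back edge: CS301 → CS420.

CS301->CS420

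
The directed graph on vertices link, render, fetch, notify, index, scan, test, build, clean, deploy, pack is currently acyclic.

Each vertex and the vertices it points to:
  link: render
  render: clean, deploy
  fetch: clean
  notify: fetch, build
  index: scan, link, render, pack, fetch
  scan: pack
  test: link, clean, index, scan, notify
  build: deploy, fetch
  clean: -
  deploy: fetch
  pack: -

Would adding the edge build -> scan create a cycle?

No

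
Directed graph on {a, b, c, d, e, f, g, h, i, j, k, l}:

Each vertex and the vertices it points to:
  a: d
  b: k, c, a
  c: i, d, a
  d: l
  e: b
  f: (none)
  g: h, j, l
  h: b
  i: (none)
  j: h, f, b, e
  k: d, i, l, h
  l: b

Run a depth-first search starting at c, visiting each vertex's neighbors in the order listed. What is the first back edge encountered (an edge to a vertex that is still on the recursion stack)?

DFS from c (visiting each vertex's neighbors in the order listed); mark gray on enter, black on exit:
c gray
  i gray
  i black
  d gray
    l gray
      b gray
        k gray
          k→d: d is gray → back edge
First back edge: k → d.

k→d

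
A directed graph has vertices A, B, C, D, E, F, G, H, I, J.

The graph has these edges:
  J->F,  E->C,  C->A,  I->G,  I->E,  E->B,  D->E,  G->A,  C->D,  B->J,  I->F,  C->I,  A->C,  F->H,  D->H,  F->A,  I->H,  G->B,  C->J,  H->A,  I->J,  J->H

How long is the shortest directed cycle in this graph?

For each vertex v, BFS finds the shortest path from v back to v.
The shortest such closed walk is C → A → C, length 2.

2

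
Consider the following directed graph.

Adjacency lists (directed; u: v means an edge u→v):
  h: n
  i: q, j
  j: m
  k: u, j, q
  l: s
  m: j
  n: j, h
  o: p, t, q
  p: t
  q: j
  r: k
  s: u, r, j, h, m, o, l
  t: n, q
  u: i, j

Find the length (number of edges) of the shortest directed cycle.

2

For each vertex v, BFS finds the shortest path from v back to v.
The shortest such closed walk is s → l → s, length 2.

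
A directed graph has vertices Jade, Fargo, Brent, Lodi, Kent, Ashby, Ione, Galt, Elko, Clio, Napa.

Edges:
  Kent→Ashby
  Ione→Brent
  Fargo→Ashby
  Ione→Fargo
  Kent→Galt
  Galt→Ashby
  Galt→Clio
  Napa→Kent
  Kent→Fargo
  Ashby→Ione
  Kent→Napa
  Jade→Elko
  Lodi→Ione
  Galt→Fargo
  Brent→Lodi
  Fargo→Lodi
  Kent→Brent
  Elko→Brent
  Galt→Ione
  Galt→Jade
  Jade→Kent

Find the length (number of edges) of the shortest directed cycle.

2

For each vertex v, BFS finds the shortest path from v back to v.
The shortest such closed walk is Napa → Kent → Napa, length 2.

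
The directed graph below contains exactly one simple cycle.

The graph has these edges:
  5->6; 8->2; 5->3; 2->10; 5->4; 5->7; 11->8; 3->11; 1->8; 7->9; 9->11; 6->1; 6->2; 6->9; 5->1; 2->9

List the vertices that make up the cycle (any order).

2, 8, 9, 11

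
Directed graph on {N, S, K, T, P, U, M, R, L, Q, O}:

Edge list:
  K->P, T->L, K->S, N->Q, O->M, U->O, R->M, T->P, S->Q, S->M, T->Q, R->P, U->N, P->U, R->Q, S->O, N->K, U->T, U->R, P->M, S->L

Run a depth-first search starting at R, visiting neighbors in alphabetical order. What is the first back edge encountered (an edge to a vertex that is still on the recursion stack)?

DFS from R (visiting neighbors in alphabetical order); mark gray on enter, black on exit:
R gray
  M gray
  M black
  P gray
    P→M: M black — skip
    U gray
      N gray
        K gray
          K→P: P is gray → back edge
First back edge: K → P.

K->P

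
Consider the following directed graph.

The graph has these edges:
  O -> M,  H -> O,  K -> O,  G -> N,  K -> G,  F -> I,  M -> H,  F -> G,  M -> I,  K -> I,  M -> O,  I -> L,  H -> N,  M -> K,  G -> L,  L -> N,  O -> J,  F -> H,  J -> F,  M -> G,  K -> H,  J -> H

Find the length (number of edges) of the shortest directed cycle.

2

For each vertex v, BFS finds the shortest path from v back to v.
The shortest such closed walk is O → M → O, length 2.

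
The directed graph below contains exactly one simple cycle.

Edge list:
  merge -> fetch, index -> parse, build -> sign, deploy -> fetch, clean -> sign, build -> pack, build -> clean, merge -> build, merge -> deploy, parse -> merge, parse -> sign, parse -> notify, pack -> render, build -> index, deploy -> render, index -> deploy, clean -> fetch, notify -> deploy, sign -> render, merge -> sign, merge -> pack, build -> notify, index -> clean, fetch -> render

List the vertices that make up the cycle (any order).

build, index, merge, parse

DFS with gray/black marking from build:
build gray
  sign gray
    render gray
    render black
  sign black
  clean gray
    clean→sign: sign black — skip
    fetch gray
      fetch→render: render black — skip
    fetch black
  clean black
  pack gray
    pack→render: render black — skip
  pack black
  notify gray
    deploy gray
      deploy→render: render black — skip
      deploy→fetch: fetch black — skip
    deploy black
  notify black
  index gray
    index→deploy: deploy black — skip
    index→clean: clean black — skip
    parse gray
      parse→sign: sign black — skip
      parse→notify: notify black — skip
      merge gray
        merge→deploy: deploy black — skip
        merge→sign: sign black — skip
        merge→fetch: fetch black — skip
        merge→build: build is gray → back edge
Back edge closes the cycle build → index → parse → merge → build; its vertices are {build, index, merge, parse}.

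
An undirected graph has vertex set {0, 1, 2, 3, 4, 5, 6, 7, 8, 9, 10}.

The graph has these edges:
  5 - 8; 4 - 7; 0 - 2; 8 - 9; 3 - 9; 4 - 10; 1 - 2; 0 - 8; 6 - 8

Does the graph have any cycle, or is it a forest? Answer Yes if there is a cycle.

No

DFS, tracking each vertex's parent; an edge to a visited non-parent vertex closes a cycle.
Start from 7:
visit 7 (parent –)
  visit 4 (parent 7)
    4–7: parent, skip
    visit 10 (parent 4)
      10–4: parent, skip
visit 0 (parent –)
  visit 2 (parent 0)
    2–0: parent, skip
    visit 1 (parent 2)
      1–2: parent, skip
  visit 8 (parent 0)
    8–0: parent, skip
    visit 6 (parent 8)
      6–8: parent, skip
    visit 5 (parent 8)
      5–8: parent, skip
    visit 9 (parent 8)
      visit 3 (parent 9)
        3–9: parent, skip
      9–8: parent, skip
No non-parent visited neighbor found — the graph is a forest.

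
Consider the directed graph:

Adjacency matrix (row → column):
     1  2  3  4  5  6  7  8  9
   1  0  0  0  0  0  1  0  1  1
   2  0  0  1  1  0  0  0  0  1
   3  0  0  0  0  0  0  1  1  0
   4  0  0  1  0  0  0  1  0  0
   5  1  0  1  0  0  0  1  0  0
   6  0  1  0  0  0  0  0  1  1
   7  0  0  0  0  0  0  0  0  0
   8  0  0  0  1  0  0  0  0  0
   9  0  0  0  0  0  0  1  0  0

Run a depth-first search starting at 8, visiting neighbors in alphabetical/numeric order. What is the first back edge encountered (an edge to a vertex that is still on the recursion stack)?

3->8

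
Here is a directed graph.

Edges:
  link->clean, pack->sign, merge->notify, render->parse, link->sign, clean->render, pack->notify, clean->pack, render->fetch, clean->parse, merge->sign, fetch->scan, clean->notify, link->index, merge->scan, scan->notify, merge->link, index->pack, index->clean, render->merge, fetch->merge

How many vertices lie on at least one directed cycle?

A vertex is on a directed cycle iff it belongs to a strongly connected component of size ≥ 2 (or has a self-loop).
The vertices on cycles are {link, clean, fetch, index, merge, render} — 6 in total.

6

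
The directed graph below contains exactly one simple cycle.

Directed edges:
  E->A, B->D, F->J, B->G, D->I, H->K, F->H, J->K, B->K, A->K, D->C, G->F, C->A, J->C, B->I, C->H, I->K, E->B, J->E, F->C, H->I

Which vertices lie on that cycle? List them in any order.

DFS with gray/black marking from J:
J gray
  C gray
    A gray
      K gray
      K black
    A black
    H gray
      I gray
        I→K: K black — skip
      I black
      H→K: K black — skip
    H black
  C black
  E gray
    E→A: A black — skip
    B gray
      D gray
        D→C: C black — skip
        D→I: I black — skip
      D black
      G gray
        F gray
          F→H: H black — skip
          F→C: C black — skip
          F→J: J is gray → back edge
Back edge closes the cycle J → E → B → G → F → J; its vertices are {B, E, F, G, J}.

B, E, F, G, J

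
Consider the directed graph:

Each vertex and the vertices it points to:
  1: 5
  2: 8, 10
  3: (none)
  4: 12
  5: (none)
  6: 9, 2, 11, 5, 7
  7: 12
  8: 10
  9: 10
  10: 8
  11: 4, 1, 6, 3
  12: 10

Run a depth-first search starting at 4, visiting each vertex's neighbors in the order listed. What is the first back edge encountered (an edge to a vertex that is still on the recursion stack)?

8→10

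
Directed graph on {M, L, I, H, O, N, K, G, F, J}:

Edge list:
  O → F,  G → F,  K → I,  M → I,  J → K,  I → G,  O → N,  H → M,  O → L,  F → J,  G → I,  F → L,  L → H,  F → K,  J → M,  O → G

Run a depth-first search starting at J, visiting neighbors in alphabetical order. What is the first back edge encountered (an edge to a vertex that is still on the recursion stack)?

DFS from J (visiting neighbors in alphabetical order); mark gray on enter, black on exit:
J gray
  K gray
    I gray
      G gray
        F gray
          F→J: J is gray → back edge
First back edge: F → J.

F→J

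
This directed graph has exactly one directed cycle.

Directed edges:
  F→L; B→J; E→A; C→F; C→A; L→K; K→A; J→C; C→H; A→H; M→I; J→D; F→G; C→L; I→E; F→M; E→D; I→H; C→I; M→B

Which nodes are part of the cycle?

B, C, F, J, M

DFS with gray/black marking from C:
C gray
  L gray
    K gray
      A gray
        H gray
        H black
      A black
    K black
  L black
  F gray
    M gray
      I gray
        I→H: H black — skip
        E gray
          D gray
          D black
          E→A: A black — skip
        E black
      I black
      B gray
        J gray
          J→D: D black — skip
          J→C: C is gray → back edge
Back edge closes the cycle C → F → M → B → J → C; its vertices are {B, C, F, J, M}.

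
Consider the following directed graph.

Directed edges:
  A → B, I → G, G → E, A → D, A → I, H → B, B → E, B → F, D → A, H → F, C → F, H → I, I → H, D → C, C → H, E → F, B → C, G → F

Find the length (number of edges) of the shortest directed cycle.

2

For each vertex v, BFS finds the shortest path from v back to v.
The shortest such closed walk is A → D → A, length 2.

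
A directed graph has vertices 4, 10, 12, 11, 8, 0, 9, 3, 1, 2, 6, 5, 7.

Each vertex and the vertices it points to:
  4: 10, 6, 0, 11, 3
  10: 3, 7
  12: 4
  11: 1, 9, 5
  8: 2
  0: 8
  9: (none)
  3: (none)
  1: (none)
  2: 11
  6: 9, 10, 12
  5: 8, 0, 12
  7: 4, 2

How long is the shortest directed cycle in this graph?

For each vertex v, BFS finds the shortest path from v back to v.
The shortest such closed walk is 12 → 4 → 6 → 12, length 3.

3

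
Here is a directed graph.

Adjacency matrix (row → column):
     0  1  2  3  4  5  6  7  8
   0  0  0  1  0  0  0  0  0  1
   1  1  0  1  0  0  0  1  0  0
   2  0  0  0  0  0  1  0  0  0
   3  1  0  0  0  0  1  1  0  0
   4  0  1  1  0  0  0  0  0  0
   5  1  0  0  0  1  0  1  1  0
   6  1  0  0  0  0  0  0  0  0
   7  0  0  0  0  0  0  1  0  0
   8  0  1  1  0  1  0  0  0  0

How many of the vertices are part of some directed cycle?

8

A vertex is on a directed cycle iff it belongs to a strongly connected component of size ≥ 2 (or has a self-loop).
The vertices on cycles are {0, 1, 2, 4, 5, 6, 7, 8} — 8 in total.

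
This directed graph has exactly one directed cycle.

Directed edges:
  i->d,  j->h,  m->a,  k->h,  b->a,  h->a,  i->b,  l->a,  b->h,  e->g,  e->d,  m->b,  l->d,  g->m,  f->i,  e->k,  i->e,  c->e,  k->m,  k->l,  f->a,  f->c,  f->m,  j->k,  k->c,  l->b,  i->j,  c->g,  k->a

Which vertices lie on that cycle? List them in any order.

c, e, k

DFS with gray/black marking from k:
k gray
  l gray
    d gray
    d black
    b gray
      h gray
        a gray
        a black
      h black
      b→a: a black — skip
    b black
    l→a: a black — skip
  l black
  k→h: h black — skip
  m gray
    m→b: b black — skip
    m→a: a black — skip
  m black
  c gray
    e gray
      g gray
        g→m: m black — skip
      g black
      e→k: k is gray → back edge
Back edge closes the cycle k → c → e → k; its vertices are {c, e, k}.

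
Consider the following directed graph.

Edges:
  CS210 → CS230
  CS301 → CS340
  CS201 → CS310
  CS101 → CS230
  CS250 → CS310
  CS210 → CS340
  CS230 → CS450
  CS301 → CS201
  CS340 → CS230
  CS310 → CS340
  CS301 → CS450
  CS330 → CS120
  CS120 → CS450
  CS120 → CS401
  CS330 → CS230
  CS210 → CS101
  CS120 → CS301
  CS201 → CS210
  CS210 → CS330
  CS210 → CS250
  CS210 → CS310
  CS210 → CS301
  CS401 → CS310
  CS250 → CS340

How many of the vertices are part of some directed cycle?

A vertex is on a directed cycle iff it belongs to a strongly connected component of size ≥ 2 (or has a self-loop).
The vertices on cycles are {CS120, CS201, CS210, CS301, CS330} — 5 in total.

5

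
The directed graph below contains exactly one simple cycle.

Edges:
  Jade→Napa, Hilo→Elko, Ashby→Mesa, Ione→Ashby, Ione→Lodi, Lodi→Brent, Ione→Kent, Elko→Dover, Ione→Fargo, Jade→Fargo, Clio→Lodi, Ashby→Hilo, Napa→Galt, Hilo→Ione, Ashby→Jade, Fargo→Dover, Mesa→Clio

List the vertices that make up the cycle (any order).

DFS with gray/black marking from Ashby:
Ashby gray
  Hilo gray
    Ione gray
      Lodi gray
        Brent gray
        Brent black
      Lodi black
      Ione→Ashby: Ashby is gray → back edge
Back edge closes the cycle Ashby → Hilo → Ione → Ashby; its vertices are {Hilo, Ione, Ashby}.

Hilo, Ione, Ashby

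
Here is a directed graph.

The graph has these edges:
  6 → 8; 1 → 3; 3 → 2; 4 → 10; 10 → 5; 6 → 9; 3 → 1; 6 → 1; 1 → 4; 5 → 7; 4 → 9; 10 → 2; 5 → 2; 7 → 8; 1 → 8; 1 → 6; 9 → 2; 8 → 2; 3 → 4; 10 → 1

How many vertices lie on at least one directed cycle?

A vertex is on a directed cycle iff it belongs to a strongly connected component of size ≥ 2 (or has a self-loop).
The vertices on cycles are {1, 3, 4, 6, 10} — 5 in total.

5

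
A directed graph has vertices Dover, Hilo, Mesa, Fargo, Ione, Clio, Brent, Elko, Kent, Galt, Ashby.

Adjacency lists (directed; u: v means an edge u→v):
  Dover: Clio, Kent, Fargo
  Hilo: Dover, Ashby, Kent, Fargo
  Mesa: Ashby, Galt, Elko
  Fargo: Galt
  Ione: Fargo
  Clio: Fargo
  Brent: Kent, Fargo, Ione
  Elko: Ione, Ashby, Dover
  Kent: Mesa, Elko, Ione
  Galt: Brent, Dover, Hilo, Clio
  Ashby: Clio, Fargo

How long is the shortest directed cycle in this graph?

3

For each vertex v, BFS finds the shortest path from v back to v.
The shortest such closed walk is Galt → Hilo → Fargo → Galt, length 3.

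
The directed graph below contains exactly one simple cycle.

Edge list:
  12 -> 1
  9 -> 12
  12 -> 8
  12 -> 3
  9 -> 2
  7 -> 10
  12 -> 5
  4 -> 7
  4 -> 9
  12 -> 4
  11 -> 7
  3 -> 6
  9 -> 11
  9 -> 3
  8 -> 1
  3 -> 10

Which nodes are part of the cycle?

DFS with gray/black marking from 4:
4 gray
  7 gray
    10 gray
    10 black
  7 black
  9 gray
    11 gray
      11→7: 7 black — skip
    11 black
    12 gray
      3 gray
        6 gray
        6 black
        3→10: 10 black — skip
      3 black
      5 gray
      5 black
      12→4: 4 is gray → back edge
Back edge closes the cycle 4 → 9 → 12 → 4; its vertices are {4, 9, 12}.

4, 9, 12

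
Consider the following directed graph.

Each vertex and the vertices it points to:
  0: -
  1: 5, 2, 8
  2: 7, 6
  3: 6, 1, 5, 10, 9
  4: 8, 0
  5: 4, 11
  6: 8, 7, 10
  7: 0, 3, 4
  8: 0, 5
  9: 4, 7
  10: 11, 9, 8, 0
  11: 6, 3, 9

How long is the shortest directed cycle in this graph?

For each vertex v, BFS finds the shortest path from v back to v.
The shortest such closed walk is 3 → 6 → 7 → 3, length 3.

3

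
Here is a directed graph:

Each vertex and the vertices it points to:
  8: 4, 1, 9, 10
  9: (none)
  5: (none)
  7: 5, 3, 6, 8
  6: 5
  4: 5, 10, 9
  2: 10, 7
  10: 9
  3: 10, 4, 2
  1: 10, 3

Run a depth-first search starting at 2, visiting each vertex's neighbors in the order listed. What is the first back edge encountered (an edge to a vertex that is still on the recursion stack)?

3->2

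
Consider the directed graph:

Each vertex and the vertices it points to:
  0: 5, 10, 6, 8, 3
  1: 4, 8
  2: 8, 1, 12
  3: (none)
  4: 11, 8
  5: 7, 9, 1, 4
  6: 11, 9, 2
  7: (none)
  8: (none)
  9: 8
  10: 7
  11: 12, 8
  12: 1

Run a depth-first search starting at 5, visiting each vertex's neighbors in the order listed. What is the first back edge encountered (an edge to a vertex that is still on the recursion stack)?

DFS from 5 (visiting each vertex's neighbors in the order listed); mark gray on enter, black on exit:
5 gray
  7 gray
  7 black
  9 gray
    8 gray
    8 black
  9 black
  1 gray
    4 gray
      11 gray
        12 gray
          12→1: 1 is gray → back edge
First back edge: 12 → 1.

12->1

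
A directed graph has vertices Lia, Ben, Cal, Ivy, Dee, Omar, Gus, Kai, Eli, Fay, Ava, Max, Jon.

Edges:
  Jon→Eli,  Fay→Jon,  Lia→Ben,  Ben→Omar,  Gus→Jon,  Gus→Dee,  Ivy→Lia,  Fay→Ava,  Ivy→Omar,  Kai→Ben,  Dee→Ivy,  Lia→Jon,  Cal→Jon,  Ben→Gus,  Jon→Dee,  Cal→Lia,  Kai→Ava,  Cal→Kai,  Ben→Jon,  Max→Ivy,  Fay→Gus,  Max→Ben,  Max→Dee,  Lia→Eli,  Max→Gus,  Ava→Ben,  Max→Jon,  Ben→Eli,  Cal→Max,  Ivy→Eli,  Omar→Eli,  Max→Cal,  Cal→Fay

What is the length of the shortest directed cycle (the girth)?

2

For each vertex v, BFS finds the shortest path from v back to v.
The shortest such closed walk is Cal → Max → Cal, length 2.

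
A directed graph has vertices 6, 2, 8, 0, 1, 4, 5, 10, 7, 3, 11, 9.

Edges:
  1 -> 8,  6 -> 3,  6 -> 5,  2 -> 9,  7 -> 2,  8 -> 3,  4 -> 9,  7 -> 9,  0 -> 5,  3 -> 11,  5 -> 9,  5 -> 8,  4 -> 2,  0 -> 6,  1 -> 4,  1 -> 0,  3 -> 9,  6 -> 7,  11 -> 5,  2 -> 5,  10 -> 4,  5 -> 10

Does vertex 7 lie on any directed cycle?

7 lies on a cycle iff there is a path from 7 back to itself.
Exploring from 7, it never reaches itself; equivalently, its strongly connected component is a singleton.

No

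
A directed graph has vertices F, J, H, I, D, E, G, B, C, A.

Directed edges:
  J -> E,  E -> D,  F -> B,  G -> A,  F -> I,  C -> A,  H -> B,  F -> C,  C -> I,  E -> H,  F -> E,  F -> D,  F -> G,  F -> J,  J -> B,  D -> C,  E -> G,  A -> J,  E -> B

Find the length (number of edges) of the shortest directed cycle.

For each vertex v, BFS finds the shortest path from v back to v.
The shortest such closed walk is E → G → A → J → E, length 4.

4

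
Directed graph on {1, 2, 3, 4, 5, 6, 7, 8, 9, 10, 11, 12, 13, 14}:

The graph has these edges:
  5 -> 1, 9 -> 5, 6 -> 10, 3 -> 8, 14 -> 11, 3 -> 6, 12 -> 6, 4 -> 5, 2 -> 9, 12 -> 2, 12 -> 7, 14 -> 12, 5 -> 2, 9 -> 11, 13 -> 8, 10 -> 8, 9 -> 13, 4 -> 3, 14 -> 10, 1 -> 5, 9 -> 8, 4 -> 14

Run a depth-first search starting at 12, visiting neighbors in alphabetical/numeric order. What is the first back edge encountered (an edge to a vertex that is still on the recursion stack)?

1->5

DFS from 12 (visiting neighbors in alphabetical/numeric order); mark gray on enter, black on exit:
12 gray
  2 gray
    9 gray
      5 gray
        1 gray
          1→5: 5 is gray → back edge
First back edge: 1 → 5.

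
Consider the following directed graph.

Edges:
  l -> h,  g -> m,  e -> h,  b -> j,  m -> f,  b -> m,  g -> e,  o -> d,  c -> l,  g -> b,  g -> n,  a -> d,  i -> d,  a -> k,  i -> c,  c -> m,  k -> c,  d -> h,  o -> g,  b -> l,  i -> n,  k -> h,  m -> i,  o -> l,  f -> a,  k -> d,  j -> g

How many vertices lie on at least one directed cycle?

9

A vertex is on a directed cycle iff it belongs to a strongly connected component of size ≥ 2 (or has a self-loop).
The vertices on cycles are {a, b, c, f, g, i, j, k, m} — 9 in total.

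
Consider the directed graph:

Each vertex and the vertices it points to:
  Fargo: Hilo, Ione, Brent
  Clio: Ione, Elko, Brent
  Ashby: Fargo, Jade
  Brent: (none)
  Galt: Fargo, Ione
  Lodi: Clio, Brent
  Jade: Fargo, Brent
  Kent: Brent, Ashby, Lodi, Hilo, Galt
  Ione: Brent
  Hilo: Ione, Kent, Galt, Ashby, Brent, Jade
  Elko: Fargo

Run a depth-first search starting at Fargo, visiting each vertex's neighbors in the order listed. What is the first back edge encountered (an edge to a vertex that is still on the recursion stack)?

Ashby->Fargo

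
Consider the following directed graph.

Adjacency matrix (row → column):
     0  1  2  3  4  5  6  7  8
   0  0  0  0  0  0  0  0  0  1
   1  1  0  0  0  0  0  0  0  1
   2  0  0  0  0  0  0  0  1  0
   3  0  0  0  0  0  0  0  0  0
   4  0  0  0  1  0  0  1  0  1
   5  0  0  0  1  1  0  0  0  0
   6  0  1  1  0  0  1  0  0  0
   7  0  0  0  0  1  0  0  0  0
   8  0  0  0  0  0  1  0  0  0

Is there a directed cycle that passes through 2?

2 is on a cycle iff 2 can reach itself via ≥1 edge.
2 → 7 → 4 → 6 → 2 — yes.

Yes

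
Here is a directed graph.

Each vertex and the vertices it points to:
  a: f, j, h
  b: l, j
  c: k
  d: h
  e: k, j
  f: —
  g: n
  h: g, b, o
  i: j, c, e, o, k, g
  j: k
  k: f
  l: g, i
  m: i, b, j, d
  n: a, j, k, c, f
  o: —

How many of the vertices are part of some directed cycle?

7

A vertex is on a directed cycle iff it belongs to a strongly connected component of size ≥ 2 (or has a self-loop).
The vertices on cycles are {a, b, g, h, i, l, n} — 7 in total.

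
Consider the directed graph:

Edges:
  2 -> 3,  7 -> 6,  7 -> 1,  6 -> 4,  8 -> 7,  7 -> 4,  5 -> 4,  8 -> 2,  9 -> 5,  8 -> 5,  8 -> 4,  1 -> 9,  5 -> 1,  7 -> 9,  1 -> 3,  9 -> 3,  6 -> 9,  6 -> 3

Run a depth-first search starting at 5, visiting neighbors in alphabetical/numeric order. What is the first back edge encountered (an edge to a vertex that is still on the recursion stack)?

9→5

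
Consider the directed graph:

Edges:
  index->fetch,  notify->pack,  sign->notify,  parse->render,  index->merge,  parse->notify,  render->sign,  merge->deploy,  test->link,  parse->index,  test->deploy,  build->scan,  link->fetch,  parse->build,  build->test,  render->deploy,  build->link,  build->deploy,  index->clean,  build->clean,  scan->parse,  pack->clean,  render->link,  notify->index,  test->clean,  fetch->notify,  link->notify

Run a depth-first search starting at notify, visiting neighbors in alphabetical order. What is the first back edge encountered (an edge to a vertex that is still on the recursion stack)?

DFS from notify (visiting neighbors in alphabetical order); mark gray on enter, black on exit:
notify gray
  index gray
    clean gray
    clean black
    fetch gray
      fetch→notify: notify is gray → back edge
First back edge: fetch → notify.

fetch→notify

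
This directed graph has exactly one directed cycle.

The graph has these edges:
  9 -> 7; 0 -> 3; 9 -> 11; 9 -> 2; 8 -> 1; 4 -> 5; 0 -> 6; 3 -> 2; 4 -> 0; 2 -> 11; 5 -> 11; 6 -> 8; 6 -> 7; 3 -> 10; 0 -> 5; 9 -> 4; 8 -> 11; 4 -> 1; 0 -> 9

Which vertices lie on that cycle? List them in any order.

0, 4, 9

DFS with gray/black marking from 0:
0 gray
  5 gray
    11 gray
    11 black
  5 black
  6 gray
    8 gray
      8→11: 11 black — skip
      1 gray
      1 black
    8 black
    7 gray
    7 black
  6 black
  3 gray
    10 gray
    10 black
    2 gray
      2→11: 11 black — skip
    2 black
  3 black
  9 gray
    9→11: 11 black — skip
    4 gray
      4→1: 1 black — skip
      4→5: 5 black — skip
      4→0: 0 is gray → back edge
Back edge closes the cycle 0 → 9 → 4 → 0; its vertices are {0, 4, 9}.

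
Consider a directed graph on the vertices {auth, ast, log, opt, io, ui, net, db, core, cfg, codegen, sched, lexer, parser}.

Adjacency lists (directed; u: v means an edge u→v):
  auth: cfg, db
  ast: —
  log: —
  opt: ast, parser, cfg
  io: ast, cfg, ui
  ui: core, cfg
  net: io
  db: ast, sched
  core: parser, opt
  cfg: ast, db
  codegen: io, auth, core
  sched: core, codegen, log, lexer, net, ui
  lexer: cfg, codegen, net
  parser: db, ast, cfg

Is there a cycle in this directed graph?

DFS with white/gray/black marking, starting from auth:
auth gray
  cfg gray
    ast gray
    ast black
    db gray
      db→ast: ast black — skip
      sched gray
        core gray
          parser gray
            parser→db: db is gray → back edge
Back edge found, so a cycle exists: db → sched → core → parser → db.

Yes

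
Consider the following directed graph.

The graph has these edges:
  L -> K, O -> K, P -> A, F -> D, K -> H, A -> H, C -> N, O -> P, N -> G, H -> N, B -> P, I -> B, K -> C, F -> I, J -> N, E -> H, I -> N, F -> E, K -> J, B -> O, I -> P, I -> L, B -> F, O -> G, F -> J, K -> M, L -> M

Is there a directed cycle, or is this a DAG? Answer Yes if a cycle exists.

Yes

DFS with white/gray/black marking, starting from C:
C gray
  N gray
    G gray
    G black
  N black
C black
A gray
  H gray
    H→N: N black — skip
  H black
A black
D gray
D black
J gray
  J→N: N black — skip
J black
I gray
  L gray
    K gray
      K→J: J black — skip
      M gray
      M black
      K→H: H black — skip
      K→C: C black — skip
    K black
    L→M: M black — skip
  L black
  P gray
    P→A: A black — skip
  P black
  I→N: N black — skip
  B gray
    B→P: P black — skip
    O gray
      O→G: G black — skip
      O→P: P black — skip
      O→K: K black — skip
    O black
    F gray
      F→I: I is gray → back edge
Back edge found, so a cycle exists: I → B → F → I.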